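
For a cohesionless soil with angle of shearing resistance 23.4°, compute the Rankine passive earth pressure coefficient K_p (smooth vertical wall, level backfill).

2.32

K_p = (1 + sin φ)/(1 − sin φ) = tan²(45° + 23.4°/2) = 2.318.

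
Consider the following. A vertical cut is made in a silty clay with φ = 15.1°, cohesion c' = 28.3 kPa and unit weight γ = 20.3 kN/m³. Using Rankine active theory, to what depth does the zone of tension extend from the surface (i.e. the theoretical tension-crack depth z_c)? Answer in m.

3.64 m

K_a = tan²(45° − 15.1°/2) = 0.5867; √K_a = 0.7659.
The active pressure is zero where K_a γ z = 2c√K_a, so z_c = 2c/(γ√K_a) = 2×28.3/(20.3×0.7659) = 3.640 m.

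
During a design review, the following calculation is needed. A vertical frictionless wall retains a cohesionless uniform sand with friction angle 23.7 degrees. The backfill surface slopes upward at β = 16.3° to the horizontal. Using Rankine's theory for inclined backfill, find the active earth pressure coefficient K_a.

K_a = cos β · (cos β − √(cos²β − cos²φ)) / (cos β + √(cos²β − cos²φ)).
cos β = 0.9598, cos φ = 0.9157, √(cos²β − cos²φ) = 0.2877.
K_a = 0.9598 × (0.9598 − 0.2877)/(0.9598 + 0.2877) = 0.5171.

0.517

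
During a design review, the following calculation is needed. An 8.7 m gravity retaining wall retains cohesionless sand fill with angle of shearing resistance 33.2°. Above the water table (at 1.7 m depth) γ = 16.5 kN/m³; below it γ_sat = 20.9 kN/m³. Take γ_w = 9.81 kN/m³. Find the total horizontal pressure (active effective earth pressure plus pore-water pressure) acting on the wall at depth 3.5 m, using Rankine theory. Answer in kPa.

K_a = (1 − sin φ)/(1 + sin φ) = 0.2924.
γ' = 20.9 − 9.81 = 11.09 kN/m³.
Effective vertical stress at 3.5 m: σ'_v = 16.5×1.7 + 11.09×1.80 = 48.01 kPa.
σ'_h = K_a σ'_v = 0.2924 × 48.01 = 14.04 kPa; u = γ_w × 1.80 = 17.66 kPa.
Total σ_h = 14.04 + 17.66 = 31.69 kPa.

31.7 kPa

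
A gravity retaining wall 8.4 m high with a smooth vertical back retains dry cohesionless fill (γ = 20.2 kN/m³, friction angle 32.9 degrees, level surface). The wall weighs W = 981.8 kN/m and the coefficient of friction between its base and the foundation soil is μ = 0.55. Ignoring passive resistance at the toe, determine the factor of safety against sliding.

2.56

K_a = tan²(45° − 32.9°/2) = 0.2960.
P_a = ½K_aγH² = 0.5×0.2960×20.2×8.4² = 211.0 kN/m, acting at H/3 = 2.800 m above the base.
FS_sliding = μW / P_a = 0.55×981.8 / 211.0 = 2.560.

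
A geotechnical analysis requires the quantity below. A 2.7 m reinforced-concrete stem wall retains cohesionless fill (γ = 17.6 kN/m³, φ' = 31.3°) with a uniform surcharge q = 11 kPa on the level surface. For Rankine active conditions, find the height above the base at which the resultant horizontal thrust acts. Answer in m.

1.04 m

K_a = 0.3162.
Triangular part P₁ = ½K_aγH² = 20.29 at H/3 = 0.9000 m; rectangular part P₂ = K_a q H = 9.391 at H/2 = 1.350 m.
ȳ = (P₁·0.9000 + P₂·1.350)/(P₁+P₂) = 1.042 m.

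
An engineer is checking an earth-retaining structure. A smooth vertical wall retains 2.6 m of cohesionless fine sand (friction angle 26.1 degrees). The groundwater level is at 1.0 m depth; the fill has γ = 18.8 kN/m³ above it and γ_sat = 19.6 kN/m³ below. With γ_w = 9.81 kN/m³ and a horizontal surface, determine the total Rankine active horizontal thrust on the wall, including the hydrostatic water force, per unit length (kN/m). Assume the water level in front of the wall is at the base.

32.8 kN/m

K_a = tan²(45° − φ/2) = 0.3889.
γ' = 19.6 − 9.81 = 9.790 kN/m³. Depth below WT = 1.6 m.
σ'_h at WT = K_a γ d_w = 7.312 kPa; at base = 7.312 + K_a γ' × 1.6 = 13.40 kPa.
P₁ (0–1.0 m) = ½×7.312×1.0 = 3.656. P₂ (1.0–2.6 m) = ½(7.312+13.40)×1.6 = 16.57.
P_w = ½ γ_w h₂² = 0.5×9.81×1.6² = 12.56. Total = 3.656+16.57+12.56 = 32.79 kN/m.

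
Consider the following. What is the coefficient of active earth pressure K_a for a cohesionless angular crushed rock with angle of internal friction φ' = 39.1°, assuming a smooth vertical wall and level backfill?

K_a = tan²(45° − φ/2) = tan²(25.45°) = 0.2265.

0.226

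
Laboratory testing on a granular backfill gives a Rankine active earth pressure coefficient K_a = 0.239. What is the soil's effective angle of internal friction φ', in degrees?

37.9°

K_a = tan²(45° − φ/2) ⇒ 45° − φ/2 = arctan(√0.239) = 26.05°.
φ = 2(45° − 26.05°) = 37.89°.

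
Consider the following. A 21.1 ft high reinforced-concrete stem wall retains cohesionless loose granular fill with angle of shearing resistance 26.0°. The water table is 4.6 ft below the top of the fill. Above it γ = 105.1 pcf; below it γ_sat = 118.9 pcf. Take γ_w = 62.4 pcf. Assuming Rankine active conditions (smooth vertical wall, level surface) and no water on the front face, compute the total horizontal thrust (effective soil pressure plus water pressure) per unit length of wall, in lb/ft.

K_a = tan²(45° − φ/2) = 0.3905.
γ' = 118.9 − 62.4 = 56.50 pcf. Depth below WT = 16.5 ft.
σ'_h at WT = K_a γ d_w = 188.8 psf; at base = 188.8 + K_a γ' × 16.5 = 552.8 psf.
P₁ (0–4.6 ft) = ½×188.8×4.6 = 434.2. P₂ (4.6–21.1 ft) = ½(188.8+552.8)×16.5 = 6118.
P_w = ½ γ_w h₂² = 0.5×62.4×16.5² = 8494. Total = 434.2+6118+8494 = 15050 lb/ft.

15000 lb/ft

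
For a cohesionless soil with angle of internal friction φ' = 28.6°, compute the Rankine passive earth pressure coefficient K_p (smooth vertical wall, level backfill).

2.84

K_p = (1 + sin φ)/(1 − sin φ) = tan²(45° + 28.6°/2) = 2.837.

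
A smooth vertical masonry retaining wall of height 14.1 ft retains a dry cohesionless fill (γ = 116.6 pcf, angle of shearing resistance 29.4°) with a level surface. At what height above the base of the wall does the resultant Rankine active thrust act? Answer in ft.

4.70 ft

K_a = 0.3415.
The pressure distribution is triangular, so the resultant acts at H/3 above the base = 14.1/3 = 4.700 ft.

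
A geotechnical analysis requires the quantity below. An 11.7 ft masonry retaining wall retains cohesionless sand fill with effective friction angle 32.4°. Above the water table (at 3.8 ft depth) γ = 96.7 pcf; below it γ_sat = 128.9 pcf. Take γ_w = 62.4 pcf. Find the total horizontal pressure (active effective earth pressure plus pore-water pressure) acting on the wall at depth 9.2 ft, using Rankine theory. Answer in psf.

K_a = (1 − sin φ)/(1 + sin φ) = 0.3022.
γ' = 128.9 − 62.4 = 66.50 pcf.
Effective vertical stress at 9.2 ft: σ'_v = 96.7×3.8 + 66.50×5.40 = 726.6 psf.
σ'_h = K_a σ'_v = 0.3022 × 726.6 = 219.6 psf; u = γ_w × 5.40 = 337.0 psf.
Total σ_h = 219.6 + 337.0 = 556.5 psf.

557 psf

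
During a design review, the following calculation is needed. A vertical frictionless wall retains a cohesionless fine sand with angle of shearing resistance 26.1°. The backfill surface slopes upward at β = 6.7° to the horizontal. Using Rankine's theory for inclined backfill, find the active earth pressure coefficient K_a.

K_a = cos β · (cos β − √(cos²β − cos²φ)) / (cos β + √(cos²β − cos²φ)).
cos β = 0.9932, cos φ = 0.8980, √(cos²β − cos²φ) = 0.4242.
K_a = 0.9932 × (0.9932 − 0.4242)/(0.9932 + 0.4242) = 0.3987.

0.399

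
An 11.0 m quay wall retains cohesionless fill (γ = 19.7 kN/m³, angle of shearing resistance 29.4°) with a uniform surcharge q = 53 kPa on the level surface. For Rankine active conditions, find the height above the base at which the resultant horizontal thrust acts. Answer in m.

K_a = 0.3415.
Triangular part P₁ = ½K_aγH² = 407.0 at H/3 = 3.667 m; rectangular part P₂ = K_a q H = 199.1 at H/2 = 5.500 m.
ȳ = (P₁·3.667 + P₂·5.500)/(P₁+P₂) = 4.269 m.

4.27 m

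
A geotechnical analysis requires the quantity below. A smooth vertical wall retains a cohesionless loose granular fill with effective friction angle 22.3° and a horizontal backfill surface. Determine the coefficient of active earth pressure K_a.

K_a = tan²(45° − φ/2) = tan²(33.85°) = 0.4498.

0.450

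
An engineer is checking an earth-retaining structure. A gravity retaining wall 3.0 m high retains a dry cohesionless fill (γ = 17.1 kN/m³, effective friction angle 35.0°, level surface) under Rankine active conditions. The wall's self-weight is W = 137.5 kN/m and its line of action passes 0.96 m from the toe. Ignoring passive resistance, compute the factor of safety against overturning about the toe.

6.33

K_a = tan²(45° − 35.0°/2) = 0.2710.
P_a = ½K_aγH² = 0.5×0.2710×17.1×3.0² = 20.85 kN/m, acting at H/3 = 1.000 m above the base.
Overturning moment M_o = P_a × H/3 = 20.85 × 1.000 = 20.85.
Resisting moment M_r = W × 0.96 = 137.5 × 0.96 = 132.0.
FS_overturning = M_r/M_o = 132.0/20.85 = 6.330.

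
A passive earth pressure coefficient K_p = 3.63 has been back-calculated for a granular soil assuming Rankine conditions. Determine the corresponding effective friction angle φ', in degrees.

34.6°

K_p = (1+sin φ)/(1−sin φ) ⇒ sin φ = (K_p − 1)/(K_p + 1) = 0.5680.
φ = arcsin(0.5680) = 34.61°.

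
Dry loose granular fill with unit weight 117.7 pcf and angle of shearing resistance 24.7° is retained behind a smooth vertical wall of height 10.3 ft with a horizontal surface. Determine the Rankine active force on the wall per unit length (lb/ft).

2560 lb/ft

K_a = tan²(45° − φ/2) = 0.4106.
P_a = ½ K_a γ H² = 0.5 × 0.4106 × 117.7 × 10.3² = 2563 lb/ft.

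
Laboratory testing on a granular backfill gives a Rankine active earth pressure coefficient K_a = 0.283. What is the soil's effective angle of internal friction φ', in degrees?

K_a = tan²(45° − φ/2) ⇒ 45° − φ/2 = arctan(√0.283) = 28.01°.
φ = 2(45° − 28.01°) = 33.98°.

34.0°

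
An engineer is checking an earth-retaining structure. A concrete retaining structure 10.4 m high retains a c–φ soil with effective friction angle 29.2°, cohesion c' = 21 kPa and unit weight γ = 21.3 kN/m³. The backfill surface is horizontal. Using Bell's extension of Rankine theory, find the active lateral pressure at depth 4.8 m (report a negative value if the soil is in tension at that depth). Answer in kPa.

10.6 kPa

K_a = (1 − sin φ)/(1 + sin φ) = 0.3442.
σ_a = K_a γ z − 2c√K_a = 0.3442×21.3×4.8 − 2×21×0.5867 = 10.55 kPa.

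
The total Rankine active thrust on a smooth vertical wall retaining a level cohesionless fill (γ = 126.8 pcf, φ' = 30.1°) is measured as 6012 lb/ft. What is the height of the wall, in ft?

K_a = 0.3320. P_a = ½ K_a γ H² ⇒ H = √(2P_a/(K_a γ)).
H = √(2×6012/(0.3320×126.8)) = 16.90 ft.

16.9 ft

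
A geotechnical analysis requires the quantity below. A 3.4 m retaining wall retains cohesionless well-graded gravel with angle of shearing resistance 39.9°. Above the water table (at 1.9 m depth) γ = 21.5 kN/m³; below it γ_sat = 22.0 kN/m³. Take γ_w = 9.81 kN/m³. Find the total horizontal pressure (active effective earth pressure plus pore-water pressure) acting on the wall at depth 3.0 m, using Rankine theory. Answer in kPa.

K_a = (1 − sin φ)/(1 + sin φ) = 0.2184.
γ' = 22.0 − 9.81 = 12.19 kN/m³.
Effective vertical stress at 3.0 m: σ'_v = 21.5×1.9 + 12.19×1.10 = 54.26 kPa.
σ'_h = K_a σ'_v = 0.2184 × 54.26 = 11.85 kPa; u = γ_w × 1.10 = 10.79 kPa.
Total σ_h = 11.85 + 10.79 = 22.64 kPa.

22.6 kPa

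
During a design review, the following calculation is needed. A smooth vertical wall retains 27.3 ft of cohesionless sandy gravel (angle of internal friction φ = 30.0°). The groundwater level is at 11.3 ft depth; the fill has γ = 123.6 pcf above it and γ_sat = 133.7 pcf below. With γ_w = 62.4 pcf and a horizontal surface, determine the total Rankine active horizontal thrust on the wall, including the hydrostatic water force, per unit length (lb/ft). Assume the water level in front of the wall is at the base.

21100 lb/ft

K_a = tan²(45° − φ/2) = 0.3333.
γ' = 133.7 − 62.4 = 71.30 pcf. Depth below WT = 16.0 ft.
σ'_h at WT = K_a γ d_w = 465.6 psf; at base = 465.6 + K_a γ' × 16.0 = 845.8 psf.
P₁ (0–11.3 ft) = ½×465.6×11.3 = 2630. P₂ (11.3–27.3 ft) = ½(465.6+845.8)×16.0 = 10490.
P_w = ½ γ_w h₂² = 0.5×62.4×16.0² = 7987. Total = 2630+10490+7987 = 21110 lb/ft.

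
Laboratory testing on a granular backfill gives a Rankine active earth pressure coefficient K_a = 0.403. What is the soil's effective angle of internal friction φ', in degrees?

25.2°

K_a = tan²(45° − φ/2) ⇒ 45° − φ/2 = arctan(√0.403) = 32.41°.
φ = 2(45° − 32.41°) = 25.18°.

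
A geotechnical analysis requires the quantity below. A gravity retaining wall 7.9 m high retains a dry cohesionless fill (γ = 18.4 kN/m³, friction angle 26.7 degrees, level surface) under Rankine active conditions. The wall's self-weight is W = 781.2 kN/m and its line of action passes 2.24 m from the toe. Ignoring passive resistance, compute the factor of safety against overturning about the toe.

K_a = tan²(45° − 26.7°/2) = 0.3800.
P_a = ½K_aγH² = 0.5×0.3800×18.4×7.9² = 218.2 kN/m, acting at H/3 = 2.633 m above the base.
Overturning moment M_o = P_a × H/3 = 218.2 × 2.633 = 574.5.
Resisting moment M_r = W × 2.24 = 781.2 × 2.24 = 1750.
FS_overturning = M_r/M_o = 1750/574.5 = 3.046.

3.05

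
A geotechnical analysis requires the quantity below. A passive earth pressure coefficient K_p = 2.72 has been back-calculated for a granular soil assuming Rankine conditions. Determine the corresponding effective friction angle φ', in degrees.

27.5°

K_p = (1+sin φ)/(1−sin φ) ⇒ sin φ = (K_p − 1)/(K_p + 1) = 0.4624.
φ = arcsin(0.4624) = 27.54°.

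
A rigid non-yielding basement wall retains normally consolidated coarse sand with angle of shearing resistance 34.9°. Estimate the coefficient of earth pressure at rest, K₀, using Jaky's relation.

0.428

K₀ = 1 − sin φ' = 1 − sin 34.9° = 0.4279.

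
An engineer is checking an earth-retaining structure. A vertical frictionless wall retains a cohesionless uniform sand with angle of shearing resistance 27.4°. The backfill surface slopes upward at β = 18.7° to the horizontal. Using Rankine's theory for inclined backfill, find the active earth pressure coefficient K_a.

0.458

K_a = cos β · (cos β − √(cos²β − cos²φ)) / (cos β + √(cos²β − cos²φ)).
cos β = 0.9472, cos φ = 0.8878, √(cos²β − cos²φ) = 0.3301.
K_a = 0.9472 × (0.9472 − 0.3301)/(0.9472 + 0.3301) = 0.4576.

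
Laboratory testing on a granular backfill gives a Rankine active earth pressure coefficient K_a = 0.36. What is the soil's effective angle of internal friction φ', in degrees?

28.1°

K_a = tan²(45° − φ/2) ⇒ 45° − φ/2 = arctan(√0.36) = 30.96°.
φ = 2(45° − 30.96°) = 28.07°.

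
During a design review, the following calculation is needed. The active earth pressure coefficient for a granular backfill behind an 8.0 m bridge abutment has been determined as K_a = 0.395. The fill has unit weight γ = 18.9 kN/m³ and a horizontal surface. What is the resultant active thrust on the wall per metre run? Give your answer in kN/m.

P = ½ K_a γ H² = 0.5 × 0.395 × 18.9 × 8.0² = 238.9 kN/m.

239 kN/m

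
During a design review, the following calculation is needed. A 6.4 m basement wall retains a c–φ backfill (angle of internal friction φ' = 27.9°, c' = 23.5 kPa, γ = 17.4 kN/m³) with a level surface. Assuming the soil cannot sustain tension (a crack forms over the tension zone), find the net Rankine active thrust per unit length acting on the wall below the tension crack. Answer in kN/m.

11.5 kN/m

K_a = 0.3625; √K_a = 0.6020.
Tension-crack depth z_c = 2c/(γ√K_a) = 2×23.5/(17.4×0.6020) = 4.487 m.
σ_a at base = K_a γ H − 2c√K_a = 0.3625×17.4×6.4 − 2×23.5×0.6020 = 12.07 kPa.
P_a = ½ × 12.07 × (H − z_c) = 0.5×12.07×1.913 = 11.55 kN/m.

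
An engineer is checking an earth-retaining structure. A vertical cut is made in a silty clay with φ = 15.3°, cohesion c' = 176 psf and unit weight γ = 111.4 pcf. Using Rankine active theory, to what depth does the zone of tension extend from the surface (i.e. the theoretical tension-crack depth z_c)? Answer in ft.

K_a = tan²(45° − 15.3°/2) = 0.5824; √K_a = 0.7632.
The active pressure is zero where K_a γ z = 2c√K_a, so z_c = 2c/(γ√K_a) = 2×176/(111.4×0.7632) = 4.140 ft.

4.14 ft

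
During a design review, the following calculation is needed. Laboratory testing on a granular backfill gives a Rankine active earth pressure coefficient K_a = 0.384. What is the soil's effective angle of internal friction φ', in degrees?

K_a = tan²(45° − φ/2) ⇒ 45° − φ/2 = arctan(√0.384) = 31.79°.
φ = 2(45° − 31.79°) = 26.43°.

26.4°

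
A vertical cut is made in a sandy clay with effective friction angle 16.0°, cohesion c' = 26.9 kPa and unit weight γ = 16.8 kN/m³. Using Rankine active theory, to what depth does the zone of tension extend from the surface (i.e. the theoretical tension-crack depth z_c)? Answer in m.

4.25 m

K_a = tan²(45° − 16.0°/2) = 0.5678; √K_a = 0.7536.
The active pressure is zero where K_a γ z = 2c√K_a, so z_c = 2c/(γ√K_a) = 2×26.9/(16.8×0.7536) = 4.250 m.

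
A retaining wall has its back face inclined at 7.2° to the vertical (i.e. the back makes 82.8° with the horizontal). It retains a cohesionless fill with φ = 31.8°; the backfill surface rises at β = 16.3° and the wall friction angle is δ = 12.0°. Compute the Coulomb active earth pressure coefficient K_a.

K_a = sin²(α+φ) / [sin²α · sin(α−δ) · (1 + √{sin(φ+δ)sin(φ−β) / (sin(α−δ)sin(α+β))})²].
With α = 82.8°, φ = 31.8°, δ = 12.0°, β = 16.3°: K_a = 0.4257.

0.426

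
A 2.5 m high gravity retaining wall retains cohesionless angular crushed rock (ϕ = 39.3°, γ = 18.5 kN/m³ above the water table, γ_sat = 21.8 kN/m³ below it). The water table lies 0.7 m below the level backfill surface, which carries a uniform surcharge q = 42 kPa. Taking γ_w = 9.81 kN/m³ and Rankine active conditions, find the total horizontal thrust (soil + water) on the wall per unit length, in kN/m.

50.1 kN/m

K_a = tan²(45° − φ/2) = 0.2245.
γ' = 21.8 − 9.81 = 11.99 kN/m³. h₂ = H − d_w = 1.8 m.
σ'_h: at surface K_a·q = 9.427; at WT K_a(q+γd_w) = 12.33; at base K_a(q+γd_w+γ'h₂) = 17.18 kPa.
P₁ = ½(9.427+12.33)×0.7 = 7.616; P₂ = ½(12.33+17.18)×1.8 = 26.56; P_w = ½γ_w h₂² = 15.89.
Total = 7.616+26.56+15.89 = 50.07 kN/m.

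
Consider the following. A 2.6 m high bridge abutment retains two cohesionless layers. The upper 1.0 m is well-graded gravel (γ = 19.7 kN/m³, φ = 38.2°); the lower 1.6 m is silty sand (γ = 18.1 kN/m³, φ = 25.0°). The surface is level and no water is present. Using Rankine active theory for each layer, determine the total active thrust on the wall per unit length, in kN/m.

K_a1 = tan²(45°−38.2°/2) = 0.2358; K_a2 = tan²(45°−25.0°/2) = 0.4059.
Layer 1: σ at base = K_a1 γ₁ h₁ = 4.645 kPa; P₁ = ½×4.645×1.0 = 2.322.
Layer 2: σ_v at top = γ₁h₁ = 19.70; σ_h top = K_a2×19.70 = 7.995; σ_h base = K_a2×(19.70+18.1×1.6) = 19.75.
P₂ = ½(7.995+19.75)×1.6 = 22.20. Total P_a = 2.322+22.20 = 24.52 kN/m.

24.5 kN/m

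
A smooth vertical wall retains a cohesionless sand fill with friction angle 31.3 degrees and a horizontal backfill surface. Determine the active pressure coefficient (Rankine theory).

K_a = (1 − sin φ)/(1 + sin φ) = (1 − sin 31.3°)/(1 + sin 31.3°) = 0.3162.

0.316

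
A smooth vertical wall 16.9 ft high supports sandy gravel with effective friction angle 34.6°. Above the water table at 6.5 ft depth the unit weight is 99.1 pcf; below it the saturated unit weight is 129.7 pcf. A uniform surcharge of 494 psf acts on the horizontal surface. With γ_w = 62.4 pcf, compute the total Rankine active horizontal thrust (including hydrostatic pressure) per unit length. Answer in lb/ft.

9100 lb/ft

K_a = tan²(45° − φ/2) = 0.2756.
γ' = 129.7 − 62.4 = 67.30 pcf. h₂ = H − d_w = 10.4 ft.
σ'_h: at surface K_a·q = 136.2; at WT K_a(q+γd_w) = 313.7; at base K_a(q+γd_w+γ'h₂) = 506.6 psf.
P₁ = ½(136.2+313.7)×6.5 = 1462; P₂ = ½(313.7+506.6)×10.4 = 4266; P_w = ½γ_w h₂² = 3375.
Total = 1462+4266+3375 = 9103 lb/ft.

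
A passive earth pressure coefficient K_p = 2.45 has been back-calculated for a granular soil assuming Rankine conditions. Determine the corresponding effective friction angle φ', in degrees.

24.9°

K_p = (1+sin φ)/(1−sin φ) ⇒ sin φ = (K_p − 1)/(K_p + 1) = 0.4203.
φ = arcsin(0.4203) = 24.85°.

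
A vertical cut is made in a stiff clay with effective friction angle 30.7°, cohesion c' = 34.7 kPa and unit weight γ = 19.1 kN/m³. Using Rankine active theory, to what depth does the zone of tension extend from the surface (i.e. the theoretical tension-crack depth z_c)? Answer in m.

6.38 m

K_a = tan²(45° − 30.7°/2) = 0.3240; √K_a = 0.5692.
The active pressure is zero where K_a γ z = 2c√K_a, so z_c = 2c/(γ√K_a) = 2×34.7/(19.1×0.5692) = 6.383 m.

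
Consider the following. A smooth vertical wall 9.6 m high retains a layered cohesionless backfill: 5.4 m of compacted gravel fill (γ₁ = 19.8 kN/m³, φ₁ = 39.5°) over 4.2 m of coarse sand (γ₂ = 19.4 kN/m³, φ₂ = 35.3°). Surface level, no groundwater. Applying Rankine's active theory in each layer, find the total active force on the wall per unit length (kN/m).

230 kN/m

K_a1 = tan²(45°−39.5°/2) = 0.2224; K_a2 = tan²(45°−35.3°/2) = 0.2675.
Layer 1: σ at base = K_a1 γ₁ h₁ = 23.78 kPa; P₁ = ½×23.78×5.4 = 64.21.
Layer 2: σ_v at top = γ₁h₁ = 106.9; σ_h top = K_a2×106.9 = 28.61; σ_h base = K_a2×(106.9+19.4×4.2) = 50.40.
P₂ = ½(28.61+50.40)×4.2 = 165.9. Total P_a = 64.21+165.9 = 230.1 kN/m.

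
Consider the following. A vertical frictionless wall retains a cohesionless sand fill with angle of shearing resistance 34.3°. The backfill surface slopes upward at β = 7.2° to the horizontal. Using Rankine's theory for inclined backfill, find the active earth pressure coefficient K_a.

0.285

K_a = cos β · (cos β − √(cos²β − cos²φ)) / (cos β + √(cos²β − cos²φ)).
cos β = 0.9921, cos φ = 0.8261, √(cos²β − cos²φ) = 0.5494.
K_a = 0.9921 × (0.9921 − 0.5494)/(0.9921 + 0.5494) = 0.2849.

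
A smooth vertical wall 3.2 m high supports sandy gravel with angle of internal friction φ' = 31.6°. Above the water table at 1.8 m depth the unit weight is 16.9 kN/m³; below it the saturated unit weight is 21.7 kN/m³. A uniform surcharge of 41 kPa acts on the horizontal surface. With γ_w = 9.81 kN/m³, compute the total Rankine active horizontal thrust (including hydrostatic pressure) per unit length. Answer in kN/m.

K_a = tan²(45° − φ/2) = 0.3123.
γ' = 21.7 − 9.81 = 11.89 kN/m³. h₂ = H − d_w = 1.4 m.
σ'_h: at surface K_a·q = 12.81; at WT K_a(q+γd_w) = 22.31; at base K_a(q+γd_w+γ'h₂) = 27.51 kPa.
P₁ = ½(12.81+22.31)×1.8 = 31.60; P₂ = ½(22.31+27.51)×1.4 = 34.87; P_w = ½γ_w h₂² = 9.614.
Total = 31.60+34.87+9.614 = 76.09 kN/m.

76.1 kN/m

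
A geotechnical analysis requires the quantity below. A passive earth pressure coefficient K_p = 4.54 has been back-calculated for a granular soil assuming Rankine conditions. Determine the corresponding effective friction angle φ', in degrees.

39.7°

K_p = (1+sin φ)/(1−sin φ) ⇒ sin φ = (K_p − 1)/(K_p + 1) = 0.6390.
φ = arcsin(0.6390) = 39.72°.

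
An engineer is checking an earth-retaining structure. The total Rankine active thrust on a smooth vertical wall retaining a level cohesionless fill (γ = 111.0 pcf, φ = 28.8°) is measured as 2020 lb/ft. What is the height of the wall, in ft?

10.2 ft

K_a = 0.3498. P_a = ½ K_a γ H² ⇒ H = √(2P_a/(K_a γ)).
H = √(2×2020/(0.3498×111.0)) = 10.20 ft.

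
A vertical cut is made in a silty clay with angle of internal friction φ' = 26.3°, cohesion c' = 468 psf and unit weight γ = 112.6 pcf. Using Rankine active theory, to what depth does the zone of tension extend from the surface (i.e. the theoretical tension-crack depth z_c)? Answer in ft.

13.4 ft

K_a = tan²(45° − 26.3°/2) = 0.3859; √K_a = 0.6212.
The active pressure is zero where K_a γ z = 2c√K_a, so z_c = 2c/(γ√K_a) = 2×468/(112.6×0.6212) = 13.38 ft.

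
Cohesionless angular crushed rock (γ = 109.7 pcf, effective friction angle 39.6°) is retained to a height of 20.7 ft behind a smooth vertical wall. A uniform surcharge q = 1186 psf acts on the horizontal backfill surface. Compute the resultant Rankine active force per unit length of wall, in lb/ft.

10600 lb/ft

K_a = tan²(45° − φ/2) = 0.2214.
Soil triangle: ½ K_a γ H² = 0.5×0.2214×109.7×20.7² = 5204 lb/ft.
Surcharge rectangle: K_a q H = 0.2214×1186×20.7 = 5436 lb/ft.
Total = 5204 + 5436 = 10640 lb/ft.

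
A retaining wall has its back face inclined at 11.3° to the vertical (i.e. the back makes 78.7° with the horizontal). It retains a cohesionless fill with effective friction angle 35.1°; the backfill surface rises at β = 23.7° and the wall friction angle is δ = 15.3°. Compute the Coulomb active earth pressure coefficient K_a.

K_a = sin²(α+φ) / [sin²α · sin(α−δ) · (1 + √{sin(φ+δ)sin(φ−β) / (sin(α−δ)sin(α+β))})²].
With α = 78.7°, φ = 35.1°, δ = 15.3°, β = 23.7°: K_a = 0.4845.

0.484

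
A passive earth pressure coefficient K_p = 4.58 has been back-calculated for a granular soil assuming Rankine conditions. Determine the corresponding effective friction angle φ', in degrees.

39.9°

K_p = (1+sin φ)/(1−sin φ) ⇒ sin φ = (K_p − 1)/(K_p + 1) = 0.6416.
φ = arcsin(0.6416) = 39.91°.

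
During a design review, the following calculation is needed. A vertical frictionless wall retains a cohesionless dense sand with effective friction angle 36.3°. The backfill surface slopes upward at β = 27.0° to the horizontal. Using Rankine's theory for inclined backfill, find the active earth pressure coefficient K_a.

0.358

K_a = cos β · (cos β − √(cos²β − cos²φ)) / (cos β + √(cos²β − cos²φ)).
cos β = 0.8910, cos φ = 0.8059, √(cos²β − cos²φ) = 0.3800.
K_a = 0.8910 × (0.8910 − 0.3800)/(0.8910 + 0.3800) = 0.3583.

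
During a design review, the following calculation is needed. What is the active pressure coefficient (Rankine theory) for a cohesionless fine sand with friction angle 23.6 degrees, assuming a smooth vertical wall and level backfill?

0.428

K_a = tan²(45° − φ/2) = tan²(33.20°) = 0.4282.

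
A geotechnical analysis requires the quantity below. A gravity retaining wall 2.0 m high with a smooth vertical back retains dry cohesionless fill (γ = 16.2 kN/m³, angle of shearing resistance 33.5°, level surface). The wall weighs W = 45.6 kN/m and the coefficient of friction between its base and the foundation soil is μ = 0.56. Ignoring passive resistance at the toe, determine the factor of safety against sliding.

2.73

K_a = tan²(45° − 33.5°/2) = 0.2887.
P_a = ½K_aγH² = 0.5×0.2887×16.2×2.0² = 9.354 kN/m, acting at H/3 = 0.6667 m above the base.
FS_sliding = μW / P_a = 0.56×45.6 / 9.354 = 2.730.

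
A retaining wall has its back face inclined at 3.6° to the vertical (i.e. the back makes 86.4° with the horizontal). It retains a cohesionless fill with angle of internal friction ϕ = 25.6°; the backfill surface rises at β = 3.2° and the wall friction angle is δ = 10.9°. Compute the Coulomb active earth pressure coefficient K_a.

K_a = sin²(α+φ) / [sin²α · sin(α−δ) · (1 + √{sin(φ+δ)sin(φ−β) / (sin(α−δ)sin(α+β))})²].
With α = 86.4°, φ = 25.6°, δ = 10.9°, β = 3.2°: K_a = 0.4049.

0.405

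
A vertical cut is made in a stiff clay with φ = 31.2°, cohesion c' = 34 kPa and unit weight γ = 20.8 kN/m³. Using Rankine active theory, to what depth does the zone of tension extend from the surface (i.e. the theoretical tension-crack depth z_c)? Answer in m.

5.80 m

K_a = tan²(45° − 31.2°/2) = 0.3175; √K_a = 0.5635.
The active pressure is zero where K_a γ z = 2c√K_a, so z_c = 2c/(γ√K_a) = 2×34/(20.8×0.5635) = 5.802 m.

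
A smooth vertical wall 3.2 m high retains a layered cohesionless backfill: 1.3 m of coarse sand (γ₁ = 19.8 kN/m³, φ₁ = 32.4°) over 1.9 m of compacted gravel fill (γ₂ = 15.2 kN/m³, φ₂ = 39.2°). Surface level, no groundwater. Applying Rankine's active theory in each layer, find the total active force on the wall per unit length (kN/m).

22.3 kN/m

K_a1 = tan²(45°−32.4°/2) = 0.3022; K_a2 = tan²(45°−39.2°/2) = 0.2255.
Layer 1: σ at base = K_a1 γ₁ h₁ = 7.779 kPa; P₁ = ½×7.779×1.3 = 5.057.
Layer 2: σ_v at top = γ₁h₁ = 25.74; σ_h top = K_a2×25.74 = 5.804; σ_h base = K_a2×(25.74+15.2×1.9) = 12.32.
P₂ = ½(5.804+12.32)×1.9 = 17.21. Total P_a = 5.057+17.21 = 22.27 kN/m.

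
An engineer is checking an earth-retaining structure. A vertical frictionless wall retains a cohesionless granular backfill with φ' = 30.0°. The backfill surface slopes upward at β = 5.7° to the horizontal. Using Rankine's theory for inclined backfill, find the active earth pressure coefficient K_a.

K_a = cos β · (cos β − √(cos²β − cos²φ)) / (cos β + √(cos²β − cos²φ)).
cos β = 0.9951, cos φ = 0.8660, √(cos²β − cos²φ) = 0.4900.
K_a = 0.9951 × (0.9951 − 0.4900)/(0.9951 + 0.4900) = 0.3384.

0.338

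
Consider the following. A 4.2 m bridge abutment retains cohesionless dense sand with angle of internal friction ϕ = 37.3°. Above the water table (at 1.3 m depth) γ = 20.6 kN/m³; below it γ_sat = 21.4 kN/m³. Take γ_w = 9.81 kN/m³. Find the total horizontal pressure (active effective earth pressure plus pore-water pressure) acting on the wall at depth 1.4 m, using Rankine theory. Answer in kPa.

7.84 kPa

K_a = (1 − sin φ)/(1 + sin φ) = 0.2453.
γ' = 21.4 − 9.81 = 11.59 kN/m³.
Effective vertical stress at 1.4 m: σ'_v = 20.6×1.3 + 11.59×0.1000 = 27.94 kPa.
σ'_h = K_a σ'_v = 0.2453 × 27.94 = 6.855 kPa; u = γ_w × 0.1000 = 0.9810 kPa.
Total σ_h = 6.855 + 0.9810 = 7.836 kPa.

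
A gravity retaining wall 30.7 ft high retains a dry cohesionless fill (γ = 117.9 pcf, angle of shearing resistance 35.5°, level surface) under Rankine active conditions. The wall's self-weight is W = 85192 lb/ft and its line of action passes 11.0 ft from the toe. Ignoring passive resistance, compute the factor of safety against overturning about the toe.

6.21

K_a = tan²(45° − 35.5°/2) = 0.2653.
P_a = ½K_aγH² = 0.5×0.2653×117.9×30.7² = 14740 lb/ft, acting at H/3 = 10.23 ft above the base.
Overturning moment M_o = P_a × H/3 = 14740 × 10.23 = 150800.
Resisting moment M_r = W × 11.0 = 85192 × 11.0 = 937100.
FS_overturning = M_r/M_o = 937100/150800 = 6.214.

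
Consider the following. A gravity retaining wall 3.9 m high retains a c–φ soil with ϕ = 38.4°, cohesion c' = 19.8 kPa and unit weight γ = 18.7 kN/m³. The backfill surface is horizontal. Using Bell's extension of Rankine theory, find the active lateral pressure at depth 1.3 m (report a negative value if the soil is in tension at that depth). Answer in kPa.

-13.5 kPa

K_a = (1 − sin φ)/(1 + sin φ) = 0.2337.
σ_a = K_a γ z − 2c√K_a = 0.2337×18.7×1.3 − 2×19.8×0.4834 = -13.46 kPa.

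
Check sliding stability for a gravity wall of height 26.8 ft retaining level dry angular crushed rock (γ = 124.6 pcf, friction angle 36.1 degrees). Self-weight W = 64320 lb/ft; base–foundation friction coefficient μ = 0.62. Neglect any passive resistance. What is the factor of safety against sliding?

K_a = tan²(45° − 36.1°/2) = 0.2585.
P_a = ½K_aγH² = 0.5×0.2585×124.6×26.8² = 11570 lb/ft, acting at H/3 = 8.933 ft above the base.
FS_sliding = μW / P_a = 0.62×64320 / 11570 = 3.448.

3.45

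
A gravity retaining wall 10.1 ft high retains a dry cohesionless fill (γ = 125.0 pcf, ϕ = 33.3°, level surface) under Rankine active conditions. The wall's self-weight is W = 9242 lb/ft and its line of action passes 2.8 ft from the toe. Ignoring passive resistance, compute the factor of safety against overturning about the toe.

4.14

K_a = tan²(45° − 33.3°/2) = 0.2911.
P_a = ½K_aγH² = 0.5×0.2911×125.0×10.1² = 1856 lb/ft, acting at H/3 = 3.367 ft above the base.
Overturning moment M_o = P_a × H/3 = 1856 × 3.367 = 6249.
Resisting moment M_r = W × 2.8 = 9242 × 2.8 = 25880.
FS_overturning = M_r/M_o = 25880/6249 = 4.141.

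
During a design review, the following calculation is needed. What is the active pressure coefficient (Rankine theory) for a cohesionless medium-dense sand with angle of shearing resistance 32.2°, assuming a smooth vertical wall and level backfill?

0.305

K_a = (1 − sin φ)/(1 + sin φ) = (1 − sin 32.2°)/(1 + sin 32.2°) = 0.3047.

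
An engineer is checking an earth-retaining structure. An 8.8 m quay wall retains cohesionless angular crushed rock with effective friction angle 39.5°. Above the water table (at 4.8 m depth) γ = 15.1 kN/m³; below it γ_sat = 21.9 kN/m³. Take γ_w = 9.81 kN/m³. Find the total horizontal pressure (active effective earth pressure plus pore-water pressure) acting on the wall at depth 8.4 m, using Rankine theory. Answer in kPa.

K_a = (1 − sin φ)/(1 + sin φ) = 0.2224.
γ' = 21.9 − 9.81 = 12.09 kN/m³.
Effective vertical stress at 8.4 m: σ'_v = 15.1×4.8 + 12.09×3.60 = 116.0 kPa.
σ'_h = K_a σ'_v = 0.2224 × 116.0 = 25.80 kPa; u = γ_w × 3.60 = 35.32 kPa.
Total σ_h = 25.80 + 35.32 = 61.12 kPa.

61.1 kPa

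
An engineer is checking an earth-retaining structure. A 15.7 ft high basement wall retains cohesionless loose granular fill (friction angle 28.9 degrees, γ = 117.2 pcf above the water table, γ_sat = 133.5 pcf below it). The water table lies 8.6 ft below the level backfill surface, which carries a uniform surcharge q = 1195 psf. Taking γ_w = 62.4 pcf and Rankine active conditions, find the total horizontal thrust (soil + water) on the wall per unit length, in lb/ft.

K_a = tan²(45° − φ/2) = 0.3484.
γ' = 133.5 − 62.4 = 71.10 pcf. h₂ = H − d_w = 7.1 ft.
σ'_h: at surface K_a·q = 416.3; at WT K_a(q+γd_w) = 767.4; at base K_a(q+γd_w+γ'h₂) = 943.3 psf.
P₁ = ½(416.3+767.4)×8.6 = 5090; P₂ = ½(767.4+943.3)×7.1 = 6073; P_w = ½γ_w h₂² = 1573.
Total = 5090+6073+1573 = 12740 lb/ft.

12700 lb/ft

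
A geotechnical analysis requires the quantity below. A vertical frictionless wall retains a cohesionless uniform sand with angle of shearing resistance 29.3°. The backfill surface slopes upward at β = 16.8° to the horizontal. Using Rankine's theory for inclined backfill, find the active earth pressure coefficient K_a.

0.398

K_a = cos β · (cos β − √(cos²β − cos²φ)) / (cos β + √(cos²β − cos²φ)).
cos β = 0.9573, cos φ = 0.8721, √(cos²β − cos²φ) = 0.3949.
K_a = 0.9573 × (0.9573 − 0.3949)/(0.9573 + 0.3949) = 0.3982.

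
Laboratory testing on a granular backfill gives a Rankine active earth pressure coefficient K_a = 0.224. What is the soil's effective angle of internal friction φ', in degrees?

K_a = tan²(45° − φ/2) ⇒ 45° − φ/2 = arctan(√0.224) = 25.33°.
φ = 2(45° − 25.33°) = 39.34°.

39.3°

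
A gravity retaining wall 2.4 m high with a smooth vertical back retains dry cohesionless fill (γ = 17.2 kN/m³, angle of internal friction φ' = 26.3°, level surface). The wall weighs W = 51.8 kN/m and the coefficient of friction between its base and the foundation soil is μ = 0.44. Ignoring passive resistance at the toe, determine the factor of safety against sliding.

K_a = tan²(45° − 26.3°/2) = 0.3859.
P_a = ½K_aγH² = 0.5×0.3859×17.2×2.4² = 19.12 kN/m, acting at H/3 = 0.8000 m above the base.
FS_sliding = μW / P_a = 0.44×51.8 / 19.12 = 1.192.

1.19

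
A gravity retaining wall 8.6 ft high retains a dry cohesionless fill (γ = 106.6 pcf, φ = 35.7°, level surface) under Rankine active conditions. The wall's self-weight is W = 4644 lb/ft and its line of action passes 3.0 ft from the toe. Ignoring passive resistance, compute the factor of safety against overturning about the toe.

K_a = tan²(45° − 35.7°/2) = 0.2630.
P_a = ½K_aγH² = 0.5×0.2630×106.6×8.6² = 1037 lb/ft, acting at H/3 = 2.867 ft above the base.
Overturning moment M_o = P_a × H/3 = 1037 × 2.867 = 2972.
Resisting moment M_r = W × 3.0 = 4644 × 3.0 = 13930.
FS_overturning = M_r/M_o = 13930/2972 = 4.688.

4.69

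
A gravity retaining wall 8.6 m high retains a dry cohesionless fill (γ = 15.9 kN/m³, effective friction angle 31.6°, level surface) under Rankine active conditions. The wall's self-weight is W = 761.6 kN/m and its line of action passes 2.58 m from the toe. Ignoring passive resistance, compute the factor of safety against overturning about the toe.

3.73

K_a = tan²(45° − 31.6°/2) = 0.3123.
P_a = ½K_aγH² = 0.5×0.3123×15.9×8.6² = 183.7 kN/m, acting at H/3 = 2.867 m above the base.
Overturning moment M_o = P_a × H/3 = 183.7 × 2.867 = 526.5.
Resisting moment M_r = W × 2.58 = 761.6 × 2.58 = 1965.
FS_overturning = M_r/M_o = 1965/526.5 = 3.732.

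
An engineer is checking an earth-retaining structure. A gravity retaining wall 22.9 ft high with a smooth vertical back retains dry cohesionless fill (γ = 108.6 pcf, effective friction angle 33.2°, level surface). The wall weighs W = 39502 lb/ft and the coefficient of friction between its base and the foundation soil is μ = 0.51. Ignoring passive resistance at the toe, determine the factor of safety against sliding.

2.42

K_a = tan²(45° − 33.2°/2) = 0.2924.
P_a = ½K_aγH² = 0.5×0.2924×108.6×22.9² = 8325 lb/ft, acting at H/3 = 7.633 ft above the base.
FS_sliding = μW / P_a = 0.51×39502 / 8325 = 2.420.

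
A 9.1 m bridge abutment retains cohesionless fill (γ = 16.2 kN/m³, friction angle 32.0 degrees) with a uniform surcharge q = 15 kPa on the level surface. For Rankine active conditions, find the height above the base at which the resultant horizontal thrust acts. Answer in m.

3.29 m

K_a = 0.3073.
Triangular part P₁ = ½K_aγH² = 206.1 at H/3 = 3.033 m; rectangular part P₂ = K_a q H = 41.94 at H/2 = 4.550 m.
ȳ = (P₁·3.033 + P₂·4.550)/(P₁+P₂) = 3.290 m.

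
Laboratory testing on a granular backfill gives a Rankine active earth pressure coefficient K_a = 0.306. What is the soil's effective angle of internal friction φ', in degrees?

32.1°

K_a = tan²(45° − φ/2) ⇒ 45° − φ/2 = arctan(√0.306) = 28.95°.
φ = 2(45° − 28.95°) = 32.10°.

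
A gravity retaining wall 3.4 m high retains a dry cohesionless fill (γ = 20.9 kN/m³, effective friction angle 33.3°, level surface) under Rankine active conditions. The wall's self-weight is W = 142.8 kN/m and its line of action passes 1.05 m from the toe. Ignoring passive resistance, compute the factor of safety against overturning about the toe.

K_a = tan²(45° − 33.3°/2) = 0.2911.
P_a = ½K_aγH² = 0.5×0.2911×20.9×3.4² = 35.17 kN/m, acting at H/3 = 1.133 m above the base.
Overturning moment M_o = P_a × H/3 = 35.17 × 1.133 = 39.86.
Resisting moment M_r = W × 1.05 = 142.8 × 1.05 = 149.9.
FS_overturning = M_r/M_o = 149.9/39.86 = 3.762.

3.76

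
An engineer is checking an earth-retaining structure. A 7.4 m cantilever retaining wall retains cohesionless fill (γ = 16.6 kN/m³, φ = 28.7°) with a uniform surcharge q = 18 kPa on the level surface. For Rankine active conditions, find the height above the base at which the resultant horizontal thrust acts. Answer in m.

K_a = 0.3511.
Triangular part P₁ = ½K_aγH² = 159.6 at H/3 = 2.467 m; rectangular part P₂ = K_a q H = 46.77 at H/2 = 3.700 m.
ȳ = (P₁·2.467 + P₂·3.700)/(P₁+P₂) = 2.746 m.

2.75 m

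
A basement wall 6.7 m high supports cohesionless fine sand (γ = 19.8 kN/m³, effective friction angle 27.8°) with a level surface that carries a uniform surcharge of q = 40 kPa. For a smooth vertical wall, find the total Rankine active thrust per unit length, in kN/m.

K_a = tan²(45° − φ/2) = 0.3639.
Soil triangle: ½ K_a γ H² = 0.5×0.3639×19.8×6.7² = 161.7 kN/m.
Surcharge rectangle: K_a q H = 0.3639×40×6.7 = 97.52 kN/m.
Total = 161.7 + 97.52 = 259.2 kN/m.

259 kN/m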